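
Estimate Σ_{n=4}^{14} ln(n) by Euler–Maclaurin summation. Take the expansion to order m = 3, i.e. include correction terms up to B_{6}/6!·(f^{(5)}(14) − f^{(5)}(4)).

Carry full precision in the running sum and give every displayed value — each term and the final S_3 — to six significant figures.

S_3 ≈ 23.3995

The integral term ∫_4^14 ln(x) dx = 21.4016.
Boundary: ½(f(4) + f(14)) = ½(1.38629 + 2.63906) = 2.01268.
So far: 23.4143.
Correction k=1: B_{2}/2! · (f^{(1)}(14) − f^{(1)}(4)) = 1/12 · (0.0714286 − 0.250000) = -0.0148810.
Running total after k=1: 23.3994.
Correction k=2: B_{4}/4! · (f^{(3)}(14) − f^{(3)}(4)) = −1/720 · (0.000728863 − 0.0312500) = 4.23905e-05.
Running total after k=2: 23.3995.
Correction k=3: B_{6}/6! · (f^{(5)}(14) − f^{(5)}(4)) = 1/30240 · (4.46243e-05 − 0.0234375) = -7.73574e-07.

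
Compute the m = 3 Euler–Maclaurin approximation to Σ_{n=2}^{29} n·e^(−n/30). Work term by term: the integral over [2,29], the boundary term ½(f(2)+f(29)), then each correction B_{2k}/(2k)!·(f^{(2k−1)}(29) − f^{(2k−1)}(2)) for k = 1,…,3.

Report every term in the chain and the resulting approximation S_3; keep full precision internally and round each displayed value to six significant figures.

S_3 ≈ 231.248

The integral term ∫_2^29 x·e^(−x/30) dx = 224.869.
½[f(2) + f(29)] = ½[1.87101 + 11.0301] = 6.45056.
Integral + boundary = 231.320.
Order-1 term: 1/12 · (0.0126783 − 0.873140) = -0.0717051.
Partial sum through k=1: 231.248.
Order-2 term: −1/720 · (0.000859306 − 0.00304906) = 3.04132e-06.
Partial sum through k=2: 231.248.
Order-3 term: 1/30240 · (1.89392e-06 − 5.69774e-06) = -1.25788e-10.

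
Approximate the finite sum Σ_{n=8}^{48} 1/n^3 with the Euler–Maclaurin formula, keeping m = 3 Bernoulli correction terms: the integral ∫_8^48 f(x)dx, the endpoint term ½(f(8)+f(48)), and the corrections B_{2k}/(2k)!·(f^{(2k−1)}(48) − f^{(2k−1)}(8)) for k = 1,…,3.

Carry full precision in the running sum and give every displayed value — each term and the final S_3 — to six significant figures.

S_3 ≈ 0.00863724

The integral term ∫_8^48 1/x^3 dx = 0.00759549.
Endpoint term: (f(8) + f(48))/2 = (0.00195312 + 9.04225e-06)/2 = 0.000981084.
So far: 0.00857657.
Order-1 term: 1/12 · (-5.65140e-07 − (-0.000732422)) = 6.09881e-05.
Partial sum through k=1: 0.00863756.
Order-2 term: −1/720 · (-4.90573e-09 − (-0.000228882)) = -3.17885e-07.
Partial sum through k=2: 0.00863724.
Order-3 term: 1/30240 · (-8.94274e-11 − (-0.000150204)) = 4.96705e-09.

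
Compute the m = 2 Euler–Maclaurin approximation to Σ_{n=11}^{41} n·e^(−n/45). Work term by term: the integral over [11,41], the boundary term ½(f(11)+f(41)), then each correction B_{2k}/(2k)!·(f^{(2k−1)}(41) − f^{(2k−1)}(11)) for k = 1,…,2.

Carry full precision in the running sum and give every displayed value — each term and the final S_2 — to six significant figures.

S_2 ≈ 429.976

The integral term ∫_11^41 x·e^(−x/45) dx = 417.473.
Boundary: ½(f(11) + f(41)) = ½(8.61453 + 16.4852) = 12.5499.
Running total after boundary: 430.023.
Correction k=1: B_{2}/2! · (f^{(1)}(41) − f^{(1)}(11)) = 1/12 · (0.0357402 − 0.591705) = -0.0463304.
Partial sum through k=1: 429.976.
Correction k=2: B_{4}/4! · (f^{(3)}(41) − f^{(3)}(11)) = −1/720 · (0.000414763 − 0.00106567) = 9.04040e-07.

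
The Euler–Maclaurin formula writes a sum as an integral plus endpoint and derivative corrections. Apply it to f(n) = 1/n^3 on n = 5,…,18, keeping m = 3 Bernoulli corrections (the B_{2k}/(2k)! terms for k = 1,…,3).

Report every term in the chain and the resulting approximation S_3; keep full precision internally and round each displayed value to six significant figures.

S_3 ≈ 0.0229350

Integral: ∫_5^18 1/x^3 dx = 0.0184568.
Endpoint term: (f(5) + f(18))/2 = (0.00800000 + 0.000171468)/2 = 0.00408573.
Running total after boundary: 0.0225425.
k=1: B_{2}/(2)! × [f^{(1)}(18) − f^{(1)}(5)] = 1/12 × (-2.85780e-05 − (-0.00480000)) = 0.000397619.
Partial sum through k=1: 0.0229401.
k=2: B_{4}/(4)! × [f^{(3)}(18) − f^{(3)}(5)] = −1/720 × (-1.76407e-06 − (-0.00384000)) = -5.33088e-06.
Partial sum through k=2: 0.0229348.
k=3: B_{6}/(6)! × [f^{(5)}(18) − f^{(5)}(5)] = 1/30240 × (-2.28676e-07 − (-0.00645120)) = 2.13326e-07.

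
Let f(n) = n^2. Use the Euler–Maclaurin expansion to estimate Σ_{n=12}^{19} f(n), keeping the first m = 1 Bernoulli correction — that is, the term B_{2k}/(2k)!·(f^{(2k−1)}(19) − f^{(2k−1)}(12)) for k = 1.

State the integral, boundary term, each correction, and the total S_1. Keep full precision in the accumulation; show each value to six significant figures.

Integral: ∫_12^19 x^2 dx = 1710.33.
Boundary: ½(f(12) + f(19)) = ½(144.000 + 361.000) = 252.500.
Running total after boundary: 1962.83.
Correction k=1: B_{2}/2! · (f^{(1)}(19) − f^{(1)}(12)) = 1/12 · (38.0000 − 24.0000) = 1.16667.

S_1 ≈ 1964.00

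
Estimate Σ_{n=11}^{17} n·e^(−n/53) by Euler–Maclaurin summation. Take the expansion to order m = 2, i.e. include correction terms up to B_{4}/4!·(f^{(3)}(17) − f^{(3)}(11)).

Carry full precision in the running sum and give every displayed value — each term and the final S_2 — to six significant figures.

Integral: ∫_11^17 x·e^(−x/53) dx = 64.2736.
Boundary: ½(f(11) + f(17)) = ½(8.93832 + 12.3352) = 10.6368.
Integral + boundary = 74.9104.
Order-1 term: 1/12 · (0.492861 − 0.643927) = -0.0125888.
Running total after k=1: 74.8978.
Order-2 term: −1/720 · (0.000692084 − 0.000807788) = 1.60700e-07.

S_2 ≈ 74.8978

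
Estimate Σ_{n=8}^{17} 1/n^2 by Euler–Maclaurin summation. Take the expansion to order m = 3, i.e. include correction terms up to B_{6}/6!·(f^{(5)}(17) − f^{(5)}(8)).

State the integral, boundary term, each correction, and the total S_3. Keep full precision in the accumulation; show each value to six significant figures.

S_3 ≈ 0.0760097

The integral term ∫_8^17 1/x^2 dx = 0.0661765.
½[f(8) + f(17)] = ½[0.0156250 + 0.00346021] = 0.00954260.
So far: 0.0757191.
Order-1 term: 1/12 · (-0.000407083 − (-0.00390625)) = 0.000291597.
After k=1: 0.0760107.
Order-2 term: −1/720 · (-1.69031e-05 − (-0.000732422)) = -9.93776e-07.
After k=2: 0.0760097.
Order-3 term: 1/30240 · (-1.75465e-06 − (-0.000343323)) = 1.12952e-08.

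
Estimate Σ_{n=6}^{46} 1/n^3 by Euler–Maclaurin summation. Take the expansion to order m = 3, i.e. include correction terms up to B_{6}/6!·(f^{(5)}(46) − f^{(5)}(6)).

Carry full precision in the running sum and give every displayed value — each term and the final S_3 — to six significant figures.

The integral term ∫_6^46 1/x^3 dx = 0.0136526.
Endpoint term: (f(6) + f(46))/2 = (0.00462963 + 1.02737e-05)/2 = 0.00231995.
Running total after boundary: 0.0159725.
k=1: B_{2}/(2)! × [f^{(1)}(46) − f^{(1)}(6)] = 1/12 × (-6.70023e-07 − (-0.00231481)) = 0.000192845.
Running total after k=1: 0.0161654.
k=2: B_{4}/(4)! × [f^{(3)}(46) − f^{(3)}(6)] = −1/720 × (-6.33292e-09 − (-0.00128601)) = -1.78611e-06.
Running total after k=2: 0.0161636.
k=3: B_{6}/(6)! × [f^{(5)}(46) − f^{(5)}(6)] = 1/30240 × (-1.25701e-10 − (-0.00150034)) = 4.96145e-08.

S_3 ≈ 0.0161637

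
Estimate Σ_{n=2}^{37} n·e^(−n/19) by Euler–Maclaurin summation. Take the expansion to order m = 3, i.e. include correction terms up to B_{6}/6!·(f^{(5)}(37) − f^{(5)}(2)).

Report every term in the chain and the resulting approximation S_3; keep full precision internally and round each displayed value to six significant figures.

S_3 ≈ 210.817

Integral: ∫_2^37 x·e^(−x/19) dx = 207.356.
Boundary: ½(f(2) + f(37)) = ½(1.80018 + 5.27801) = 3.53909.
Running total after boundary: 210.896.
Order-1 term: 1/12 · (-0.135141 − 0.805342) = -0.0783736.
Running total after k=1: 210.817.
Order-2 term: −1/720 · (0.000415947 − 0.00721750) = 9.44660e-06.
Running total after k=2: 210.817.
Order-3 term: 1/30240 · (3.34140e-06 − 3.38065e-05) = -1.00744e-09.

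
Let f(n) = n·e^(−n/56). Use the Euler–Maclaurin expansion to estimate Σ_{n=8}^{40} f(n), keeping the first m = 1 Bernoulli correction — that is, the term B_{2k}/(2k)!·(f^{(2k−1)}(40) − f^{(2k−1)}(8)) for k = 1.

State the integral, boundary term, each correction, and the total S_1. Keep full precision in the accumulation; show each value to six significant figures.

S_1 ≈ 488.323

Integral: ∫_8^40 x·e^(−x/56) dx = 475.114.
Endpoint term: (f(8) + f(40))/2 = (6.93502 + 19.5817)/2 = 13.2583.
Running total after boundary: 488.373.
Order-1 term: 1/12 · (0.139869 − 0.743038) = -0.0502641.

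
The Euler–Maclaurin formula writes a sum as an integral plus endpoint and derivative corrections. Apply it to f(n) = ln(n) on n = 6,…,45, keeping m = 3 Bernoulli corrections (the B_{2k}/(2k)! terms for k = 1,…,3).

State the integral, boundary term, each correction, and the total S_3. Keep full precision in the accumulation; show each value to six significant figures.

S_3 ≈ 124.336

∫_6^45 ln(x) dx evaluates to 121.549.
Boundary: ½(f(6) + f(45)) = ½(1.79176 + 3.80666) = 2.79921.
Running total after boundary: 124.348.
Order-1 term: 1/12 · (0.0222222 − 0.166667) = -0.0120370.
After k=1: 124.336.
Order-2 term: −1/720 · (2.19479e-05 − 0.00925926) = 1.28296e-05.
After k=2: 124.336.
Order-3 term: 1/30240 · (1.30061e-07 − 0.00308642) = -1.02060e-07.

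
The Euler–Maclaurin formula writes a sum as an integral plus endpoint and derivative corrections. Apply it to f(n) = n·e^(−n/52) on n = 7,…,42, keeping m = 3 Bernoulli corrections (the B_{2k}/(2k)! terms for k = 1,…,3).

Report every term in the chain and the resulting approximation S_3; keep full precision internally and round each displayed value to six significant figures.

S_3 ≈ 514.468

∫_7^42 x·e^(−x/52) dx evaluates to 502.102.
Endpoint term: (f(7) + f(42))/2 = (6.11836 + 18.7272)/2 = 12.4228.
Integral + boundary = 514.524.
Order-1 term: 1/12 · (0.0857473 − 0.756391) = -0.0558870.
Running total after k=1: 514.468.
Order-2 term: −1/720 · (0.000361508 − 0.000926219) = 7.84320e-07.
Running total after k=2: 514.468.
Order-3 term: 1/30240 · (2.55660e-07 − 5.81622e-07) = -1.07792e-11.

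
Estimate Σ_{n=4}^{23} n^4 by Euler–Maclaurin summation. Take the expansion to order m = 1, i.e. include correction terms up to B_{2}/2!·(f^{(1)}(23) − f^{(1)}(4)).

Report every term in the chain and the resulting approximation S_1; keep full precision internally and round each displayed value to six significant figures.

S_1 ≈ 1.43115e+06

The integral term ∫_4^23 x^4 dx = 1.28706e+06.
Boundary: ½(f(4) + f(23)) = ½(256.000 + 279841) = 140048.
Running total after boundary: 1.42711e+06.
Order-1 term: 1/12 · (48668.0 − 256.000) = 4034.33.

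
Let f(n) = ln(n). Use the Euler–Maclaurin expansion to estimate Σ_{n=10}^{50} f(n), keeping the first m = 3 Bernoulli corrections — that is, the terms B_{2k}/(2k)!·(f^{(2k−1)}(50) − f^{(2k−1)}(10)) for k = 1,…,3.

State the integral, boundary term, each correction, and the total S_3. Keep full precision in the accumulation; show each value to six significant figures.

The integral term ∫_10^50 ln(x) dx = 132.575.
Boundary: ½(f(10) + f(50)) = ½(2.30259 + 3.91202) = 3.10730.
Integral + boundary = 135.683.
Order-1 term: 1/12 · (0.0200000 − 0.100000) = -0.00666667.
Partial sum through k=1: 135.676.
Order-2 term: −1/720 · (1.60000e-05 − 0.00200000) = 2.75556e-06.
Partial sum through k=2: 135.676.
Order-3 term: 1/30240 · (7.68000e-08 − 0.000240000) = -7.93397e-09.

S_3 ≈ 135.676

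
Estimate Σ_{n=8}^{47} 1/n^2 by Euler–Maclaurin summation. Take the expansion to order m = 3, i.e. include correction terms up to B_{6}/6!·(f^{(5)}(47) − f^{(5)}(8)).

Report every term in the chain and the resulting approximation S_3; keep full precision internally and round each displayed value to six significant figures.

Integral: ∫_8^47 1/x^2 dx = 0.103723.
Boundary: ½(f(8) + f(47)) = ½(0.0156250 + 0.000452694) = 0.00803885.
So far: 0.111762.
Correction k=1: B_{2}/2! · (f^{(1)}(47) − f^{(1)}(8)) = 1/12 · (-1.92636e-05 − (-0.00390625)) = 0.000323916.
Partial sum through k=1: 0.112086.
Correction k=2: B_{4}/4! · (f^{(3)}(47) − f^{(3)}(8)) = −1/720 · (-1.04646e-07 − (-0.000732422)) = -1.01711e-06.
Partial sum through k=2: 0.112085.
Correction k=3: B_{6}/6! · (f^{(5)}(47) − f^{(5)}(8)) = 1/30240 · (-1.42117e-09 − (-0.000343323)) = 1.13532e-08.

S_3 ≈ 0.112085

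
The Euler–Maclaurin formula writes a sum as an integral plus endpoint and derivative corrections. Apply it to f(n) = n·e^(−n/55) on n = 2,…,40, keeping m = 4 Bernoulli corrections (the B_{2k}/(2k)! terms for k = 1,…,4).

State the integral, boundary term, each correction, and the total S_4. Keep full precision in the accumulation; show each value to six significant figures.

Integral: ∫_2^40 x·e^(−x/55) dx = 498.197.
Boundary: ½(f(2) + f(40)) = ½(1.92858 + 19.3290) = 10.6288.
So far: 508.826.
Order-1 term: 1/12 · (0.131789 − 0.929225) = -0.0664530.
Partial sum through k=1: 508.759.
Order-2 term: −1/720 · (0.000363054 − 0.000944728) = 8.07881e-07.
Partial sum through k=2: 508.759.
Order-3 term: 1/30240 · (2.25634e-07 − 5.23066e-07) = -9.83573e-12.
Partial sum through k=3: 508.759.
Order-4 term: −1/1209600 · (1.09504e-10 − 2.42587e-10) = 1.10022e-16.

S_4 ≈ 508.759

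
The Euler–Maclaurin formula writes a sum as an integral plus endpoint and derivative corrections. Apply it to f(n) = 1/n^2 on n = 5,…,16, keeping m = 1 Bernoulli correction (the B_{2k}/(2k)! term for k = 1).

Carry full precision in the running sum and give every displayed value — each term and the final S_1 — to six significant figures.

S_1 ≈ 0.160746

∫_5^16 1/x^2 dx evaluates to 0.137500.
Endpoint term: (f(5) + f(16))/2 = (0.0400000 + 0.00390625)/2 = 0.0219531.
Running total after boundary: 0.159453.
Correction k=1: B_{2}/2! · (f^{(1)}(16) − f^{(1)}(5)) = 1/12 · (-0.000488281 − (-0.0160000)) = 0.00129264.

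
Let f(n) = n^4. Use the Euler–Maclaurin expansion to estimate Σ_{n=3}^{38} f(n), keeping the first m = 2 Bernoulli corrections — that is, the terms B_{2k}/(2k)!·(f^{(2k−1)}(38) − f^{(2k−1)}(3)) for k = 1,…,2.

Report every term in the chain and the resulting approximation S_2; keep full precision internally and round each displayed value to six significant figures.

∫_3^38 x^4 dx evaluates to 1.58470e+07.
½[f(3) + f(38)] = ½[81.0000 + 2.08514e+06] = 1.04261e+06.
Integral + boundary = 1.68896e+07.
Order-1 term: 1/12 · (219488 − 108.000) = 18281.7.
Partial sum through k=1: 1.69079e+07.
Order-2 term: −1/720 · (912.000 − 72.0000) = -1.16667.

S_2 ≈ 1.69079e+07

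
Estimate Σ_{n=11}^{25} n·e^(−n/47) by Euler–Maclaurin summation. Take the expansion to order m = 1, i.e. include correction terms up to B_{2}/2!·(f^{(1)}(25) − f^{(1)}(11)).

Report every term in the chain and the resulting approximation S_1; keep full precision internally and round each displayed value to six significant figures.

Integral: ∫_11^25 x·e^(−x/47) dx = 169.132.
Endpoint term: (f(11) + f(25))/2 = (8.70461 + 14.6870)/2 = 11.6958.
Integral + boundary = 180.828.
k=1: B_{2}/(2)! × [f^{(1)}(25) − f^{(1)}(11)] = 1/12 × (0.274990 − 0.606124) = -0.0275945.

S_1 ≈ 180.800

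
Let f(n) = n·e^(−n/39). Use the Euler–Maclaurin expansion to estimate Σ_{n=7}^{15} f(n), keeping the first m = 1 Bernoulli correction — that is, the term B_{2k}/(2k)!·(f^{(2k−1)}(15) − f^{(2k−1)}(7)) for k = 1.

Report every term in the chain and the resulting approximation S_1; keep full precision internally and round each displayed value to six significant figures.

Integral: ∫_7^15 x·e^(−x/39) dx = 65.6631.
Boundary: ½(f(7) + f(15)) = ½(5.84989 + 10.2107) = 8.03029.
Integral + boundary = 73.6934.
Order-1 term: 1/12 · (0.418900 − 0.685701) = -0.0222335.

S_1 ≈ 73.6711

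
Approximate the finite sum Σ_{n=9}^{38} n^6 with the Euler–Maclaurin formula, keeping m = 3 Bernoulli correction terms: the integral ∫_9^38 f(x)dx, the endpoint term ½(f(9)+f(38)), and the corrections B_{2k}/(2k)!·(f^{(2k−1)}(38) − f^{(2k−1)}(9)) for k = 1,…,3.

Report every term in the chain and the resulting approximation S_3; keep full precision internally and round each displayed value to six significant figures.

S_3 ≈ 1.78897e+10

Integral: ∫_9^38 x^6 dx = 1.63444e+10.
½[f(9) + f(38)] = ½[531441 + 3.01094e+09] = 1.50573e+09.
So far: 1.78501e+10.
Order-1 term: 1/12 · (4.75411e+08 − 354294) = 3.95881e+07.
Partial sum through k=1: 1.78897e+10.
Order-2 term: −1/720 · (6.58464e+06 − 87480.0) = -9023.83.
Partial sum through k=2: 1.78897e+10.
Order-3 term: 1/30240 · (27360.0 − 6480.00) = 0.690476.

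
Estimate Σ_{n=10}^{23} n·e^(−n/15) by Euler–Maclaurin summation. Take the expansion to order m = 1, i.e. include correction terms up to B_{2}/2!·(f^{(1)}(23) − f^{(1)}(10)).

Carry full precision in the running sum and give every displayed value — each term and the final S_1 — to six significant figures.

∫_10^23 x·e^(−x/15) dx evaluates to 69.5168.
Boundary: ½(f(10) + f(23)) = ½(5.13417 + 4.96375) = 5.04896.
Integral + boundary = 74.5658.
k=1: B_{2}/(2)! × [f^{(1)}(23) − f^{(1)}(10)] = 1/12 × (-0.115101 − 0.171139) = -0.0238534.

S_1 ≈ 74.5419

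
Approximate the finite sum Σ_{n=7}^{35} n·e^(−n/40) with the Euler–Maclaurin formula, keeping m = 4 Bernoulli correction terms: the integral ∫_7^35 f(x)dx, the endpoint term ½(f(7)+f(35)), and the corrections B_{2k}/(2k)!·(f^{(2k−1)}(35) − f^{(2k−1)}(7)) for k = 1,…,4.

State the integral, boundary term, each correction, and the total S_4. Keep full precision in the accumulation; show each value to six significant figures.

S_4 ≈ 337.773

Integral: ∫_7^35 x·e^(−x/40) dx = 327.593.
½[f(7) + f(35)] = ½[5.87620 + 14.5902] = 10.2332.
So far: 337.826.
k=1: B_{2}/(2)! × [f^{(1)}(35) − f^{(1)}(7)] = 1/12 × (0.0521078 − 0.692552) = -0.0533704.
Partial sum through k=1: 337.773.
k=2: B_{4}/(4)! × [f^{(3)}(35) − f^{(3)}(7)] = −1/720 × (0.000553645 − 0.00148217) = 1.28961e-06.
Partial sum through k=2: 337.773.
k=3: B_{6}/(6)! × [f^{(5)}(35) − f^{(5)}(7)] = 1/30240 × (6.71701e-07 − 1.58218e-06) = -3.01084e-11.
Partial sum through k=3: 337.773.
k=4: B_{8}/(8)! × [f^{(7)}(35) − f^{(7)}(7)] = −1/1209600 × (6.23359e-10 − 1.39875e-09) = 6.41033e-16.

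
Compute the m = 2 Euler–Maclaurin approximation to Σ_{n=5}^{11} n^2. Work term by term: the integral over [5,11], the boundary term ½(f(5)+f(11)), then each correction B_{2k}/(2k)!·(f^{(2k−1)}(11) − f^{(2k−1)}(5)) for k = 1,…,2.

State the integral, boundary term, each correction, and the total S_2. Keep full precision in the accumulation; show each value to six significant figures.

∫_5^11 x^2 dx evaluates to 402.000.
½[f(5) + f(11)] = ½[25.0000 + 121.000] = 73.0000.
Integral + boundary = 475.000.
Order-1 term: 1/12 · (22.0000 − 10.0000) = 1.00000.
Running total after k=1: 476.000.
Order-2 term: −1/720 · (0.00000 − 0.00000) = 0.00000.

S_2 ≈ 476.000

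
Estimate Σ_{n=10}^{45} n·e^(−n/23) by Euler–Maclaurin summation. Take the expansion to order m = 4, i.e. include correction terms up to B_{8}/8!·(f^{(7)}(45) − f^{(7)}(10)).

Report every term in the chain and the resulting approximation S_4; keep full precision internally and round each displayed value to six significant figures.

S_4 ≈ 276.686

∫_10^45 x·e^(−x/23) dx evaluates to 270.311.
½[f(10) + f(45)] = ½[6.47405 + 6.36071] = 6.41738.
So far: 276.728.
k=1: B_{2}/(2)! × [f^{(1)}(45) − f^{(1)}(10)] = 1/12 × (-0.135204 − 0.365925) = -0.0417607.
Partial sum through k=1: 276.686.
k=2: B_{4}/(4)! × [f^{(3)}(45) − f^{(3)}(10)] = −1/720 × (0.000278818 − 0.00313939) = 3.97301e-06.
Partial sum through k=2: 276.686.
k=3: B_{6}/(6)! × [f^{(5)}(45) − f^{(5)}(10)] = 1/30240 × (1.53728e-06 − 1.05615e-05) = -2.98421e-10.
Partial sum through k=3: 276.686.
k=4: B_{8}/(8)! × [f^{(7)}(45) − f^{(7)}(10)] = −1/1209600 × (4.81567e-09 − 2.87117e-08) = 1.97553e-14.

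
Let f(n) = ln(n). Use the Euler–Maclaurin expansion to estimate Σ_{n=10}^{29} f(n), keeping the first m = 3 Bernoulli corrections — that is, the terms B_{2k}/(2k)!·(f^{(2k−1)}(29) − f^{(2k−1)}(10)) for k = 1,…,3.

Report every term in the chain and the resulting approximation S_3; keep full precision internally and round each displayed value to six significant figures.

S_3 ≈ 58.4552

∫_10^29 ln(x) dx evaluates to 55.6257.
½[f(10) + f(29)] = ½[2.30259 + 3.36730] = 2.83494.
Running total after boundary: 58.4607.
k=1: B_{2}/(2)! × [f^{(1)}(29) − f^{(1)}(10)] = 1/12 × (0.0344828 − 0.100000) = -0.00545977.
Running total after k=1: 58.4552.
k=2: B_{4}/(4)! × [f^{(3)}(29) − f^{(3)}(10)] = −1/720 × (8.20042e-05 − 0.00200000) = 2.66388e-06.
Running total after k=2: 58.4552.
k=3: B_{6}/(6)! × [f^{(5)}(29) − f^{(5)}(10)] = 1/30240 × (1.17010e-06 − 0.000240000) = -7.89781e-09.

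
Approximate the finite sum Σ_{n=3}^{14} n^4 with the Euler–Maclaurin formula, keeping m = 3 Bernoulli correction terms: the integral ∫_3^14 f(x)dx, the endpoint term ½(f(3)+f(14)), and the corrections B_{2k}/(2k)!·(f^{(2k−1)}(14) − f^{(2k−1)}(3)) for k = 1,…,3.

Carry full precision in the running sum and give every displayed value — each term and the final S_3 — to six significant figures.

The integral term ∫_3^14 x^4 dx = 107516.
Boundary: ½(f(3) + f(14)) = ½(81.0000 + 38416.0) = 19248.5.
Integral + boundary = 126765.
Order-1 term: 1/12 · (10976.0 − 108.000) = 905.667.
After k=1: 127670.
Order-2 term: −1/720 · (336.000 − 72.0000) = -0.366667.
After k=2: 127670.
Order-3 term: 1/30240 · (0.00000 − 0.00000) = 0.00000.

S_3 ≈ 127670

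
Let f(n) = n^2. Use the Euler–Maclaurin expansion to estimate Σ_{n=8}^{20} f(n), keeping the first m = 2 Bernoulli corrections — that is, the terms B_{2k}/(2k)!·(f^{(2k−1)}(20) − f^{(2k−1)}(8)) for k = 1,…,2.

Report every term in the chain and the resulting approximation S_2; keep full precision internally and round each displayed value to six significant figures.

S_2 ≈ 2730.00

The integral term ∫_8^20 x^2 dx = 2496.00.
½[f(8) + f(20)] = ½[64.0000 + 400.000] = 232.000.
Integral + boundary = 2728.00.
Correction k=1: B_{2}/2! · (f^{(1)}(20) − f^{(1)}(8)) = 1/12 · (40.0000 − 16.0000) = 2.00000.
Partial sum through k=1: 2730.00.
Correction k=2: B_{4}/4! · (f^{(3)}(20) − f^{(3)}(8)) = −1/720 · (0.00000 − 0.00000) = 0.00000.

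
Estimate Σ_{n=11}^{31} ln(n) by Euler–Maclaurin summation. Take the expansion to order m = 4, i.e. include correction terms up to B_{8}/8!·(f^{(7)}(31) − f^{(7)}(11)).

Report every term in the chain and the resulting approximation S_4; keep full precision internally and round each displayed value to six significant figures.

Integral: ∫_11^31 ln(x) dx = 60.0768.
Boundary: ½(f(11) + f(31)) = ½(2.39790 + 3.43399) = 2.91594.
So far: 62.9927.
Order-1 term: 1/12 · (0.0322581 − 0.0909091) = -0.00488759.
Partial sum through k=1: 62.9878.
Order-2 term: −1/720 · (6.71344e-05 − 0.00150263) = 1.99374e-06.
Partial sum through k=2: 62.9878.
Order-3 term: 1/30240 · (8.38306e-07 − 0.000149021) = -4.90023e-09.
Partial sum through k=3: 62.9878.
Order-4 term: −1/1209600 · (2.61698e-08 − 3.69474e-05) = 3.05235e-11.

S_4 ≈ 62.9878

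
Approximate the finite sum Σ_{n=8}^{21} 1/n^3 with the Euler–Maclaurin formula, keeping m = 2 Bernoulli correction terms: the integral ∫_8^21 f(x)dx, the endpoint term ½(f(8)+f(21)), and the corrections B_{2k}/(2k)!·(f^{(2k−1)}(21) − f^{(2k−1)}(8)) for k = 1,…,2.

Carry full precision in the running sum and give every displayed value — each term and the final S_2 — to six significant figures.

S_2 ≈ 0.00776870

Integral: ∫_8^21 1/x^3 dx = 0.00667871.
½[f(8) + f(21)] = ½[0.00195312 + 0.000107980] = 0.00103055.
Integral + boundary = 0.00770927.
Order-1 term: 1/12 · (-1.54257e-05 − (-0.000732422)) = 5.97497e-05.
After k=1: 0.00776902.
Order-2 term: −1/720 · (-6.99577e-07 − (-0.000228882)) = -3.16920e-07.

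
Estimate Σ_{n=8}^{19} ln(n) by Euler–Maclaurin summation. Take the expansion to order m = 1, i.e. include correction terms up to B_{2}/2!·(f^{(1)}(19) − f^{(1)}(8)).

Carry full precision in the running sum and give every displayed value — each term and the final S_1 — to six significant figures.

Integral: ∫_8^19 ln(x) dx = 28.3088.
Boundary: ½(f(8) + f(19)) = ½(2.07944 + 2.94444) = 2.51194.
Integral + boundary = 30.8207.
Correction k=1: B_{2}/2! · (f^{(1)}(19) − f^{(1)}(8)) = 1/12 · (0.0526316 − 0.125000) = -0.00603070.

S_1 ≈ 30.8147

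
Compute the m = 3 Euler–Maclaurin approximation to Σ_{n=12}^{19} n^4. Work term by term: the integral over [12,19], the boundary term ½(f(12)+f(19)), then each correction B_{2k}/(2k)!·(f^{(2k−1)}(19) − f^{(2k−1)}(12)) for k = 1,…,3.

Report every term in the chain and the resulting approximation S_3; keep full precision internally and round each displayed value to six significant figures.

S_3 ≈ 522692

The integral term ∫_12^19 x^4 dx = 445453.
½[f(12) + f(19)] = ½[20736.0 + 130321] = 75528.5.
So far: 520982.
k=1: B_{2}/(2)! × [f^{(1)}(19) − f^{(1)}(12)] = 1/12 × (27436.0 − 6912.00) = 1710.33.
Running total after k=1: 522692.
k=2: B_{4}/(4)! × [f^{(3)}(19) − f^{(3)}(12)] = −1/720 × (456.000 − 288.000) = -0.233333.
Running total after k=2: 522692.
k=3: B_{6}/(6)! × [f^{(5)}(19) − f^{(5)}(12)] = 1/30240 × (0.00000 − 0.00000) = 0.00000.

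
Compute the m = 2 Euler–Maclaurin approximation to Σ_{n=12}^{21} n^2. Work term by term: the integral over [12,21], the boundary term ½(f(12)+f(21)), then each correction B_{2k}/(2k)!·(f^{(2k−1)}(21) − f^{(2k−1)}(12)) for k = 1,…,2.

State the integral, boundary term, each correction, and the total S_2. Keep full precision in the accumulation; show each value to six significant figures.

Integral: ∫_12^21 x^2 dx = 2511.00.
½[f(12) + f(21)] = ½[144.000 + 441.000] = 292.500.
Running total after boundary: 2803.50.
Order-1 term: 1/12 · (42.0000 − 24.0000) = 1.50000.
Partial sum through k=1: 2805.00.
Order-2 term: −1/720 · (0.00000 − 0.00000) = 0.00000.

S_2 ≈ 2805.00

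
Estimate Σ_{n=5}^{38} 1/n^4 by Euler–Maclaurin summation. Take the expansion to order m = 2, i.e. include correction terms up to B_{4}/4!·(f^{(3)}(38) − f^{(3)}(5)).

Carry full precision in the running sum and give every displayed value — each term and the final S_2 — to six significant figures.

Integral: ∫_5^38 1/x^4 dx = 0.00266059.
Endpoint term: (f(5) + f(38))/2 = (0.00160000 + 4.79585e-07)/2 = 0.000800240.
So far: 0.00346083.
k=1: B_{2}/(2)! × [f^{(1)}(38) − f^{(1)}(5)] = 1/12 × (-5.04826e-08 − (-0.00128000)) = 0.000106662.
Partial sum through k=1: 0.00356749.
k=2: B_{4}/(4)! × [f^{(3)}(38) − f^{(3)}(5)] = −1/720 × (-1.04881e-09 − (-0.00153600)) = -2.13333e-06.

S_2 ≈ 0.00356536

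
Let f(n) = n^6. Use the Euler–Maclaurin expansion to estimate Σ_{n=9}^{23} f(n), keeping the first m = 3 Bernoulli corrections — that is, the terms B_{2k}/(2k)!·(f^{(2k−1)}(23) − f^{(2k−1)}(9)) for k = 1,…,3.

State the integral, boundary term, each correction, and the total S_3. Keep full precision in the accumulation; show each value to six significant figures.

∫_9^23 x^6 dx evaluates to 4.85720e+08.
½[f(9) + f(23)] = ½[531441 + 1.48036e+08] = 7.42837e+07.
Integral + boundary = 5.60004e+08.
Correction k=1: B_{2}/2! · (f^{(1)}(23) − f^{(1)}(9)) = 1/12 · (3.86181e+07 − 354294) = 3.18865e+06.
Running total after k=1: 5.63193e+08.
Correction k=2: B_{4}/4! · (f^{(3)}(23) − f^{(3)}(9)) = −1/720 · (1.46004e+06 − 87480.0) = -1906.33.
Running total after k=2: 5.63191e+08.
Correction k=3: B_{6}/6! · (f^{(5)}(23) − f^{(5)}(9)) = 1/30240 · (16560.0 − 6480.00) = 0.333333.

S_3 ≈ 5.63191e+08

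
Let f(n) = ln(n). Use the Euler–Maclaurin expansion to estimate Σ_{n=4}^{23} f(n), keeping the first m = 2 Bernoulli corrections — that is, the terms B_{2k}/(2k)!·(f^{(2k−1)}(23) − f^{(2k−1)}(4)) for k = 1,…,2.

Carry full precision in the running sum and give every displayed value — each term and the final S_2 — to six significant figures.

S_2 ≈ 49.8149

∫_4^23 ln(x) dx evaluates to 47.5712.
Boundary: ½(f(4) + f(23)) = ½(1.38629 + 3.13549) = 2.26089.
Running total after boundary: 49.8321.
k=1: B_{2}/(2)! × [f^{(1)}(23) − f^{(1)}(4)] = 1/12 × (0.0434783 − 0.250000) = -0.0172101.
Partial sum through k=1: 49.8149.
k=2: B_{4}/(4)! × [f^{(3)}(23) − f^{(3)}(4)] = −1/720 × (0.000164379 − 0.0312500) = 4.31745e-05.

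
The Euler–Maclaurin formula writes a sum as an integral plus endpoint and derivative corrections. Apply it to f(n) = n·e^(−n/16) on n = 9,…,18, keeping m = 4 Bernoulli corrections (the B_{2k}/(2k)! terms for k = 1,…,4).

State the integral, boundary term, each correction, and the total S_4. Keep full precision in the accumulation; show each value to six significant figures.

The integral term ∫_9^18 x·e^(−x/16) dx = 51.3022.
Boundary: ½(f(9) + f(18)) = ½(5.12805 + 5.84374) = 5.48589.
Integral + boundary = 56.7881.
k=1: B_{2}/(2)! × [f^{(1)}(18) − f^{(1)}(9)] = 1/12 × (-0.0405816 − 0.249280) = -0.0241551.
Running total after k=1: 56.7639.
k=2: B_{4}/(4)! × [f^{(3)}(18) − f^{(3)}(9)] = −1/720 × (0.00237783 − 0.00542518) = 4.23243e-06.
Running total after k=2: 56.7639.
k=3: B_{6}/(6)! × [f^{(5)}(18) − f^{(5)}(9)] = 1/30240 × (1.91960e-05 − 3.85805e-05) = -6.41022e-10.
Running total after k=3: 56.7639.
k=4: B_{8}/(8)! × [f^{(7)}(18) − f^{(7)}(9)] = −1/1209600 × (1.13686e-07 − 2.18628e-07) = 8.67581e-14.

S_4 ≈ 56.7639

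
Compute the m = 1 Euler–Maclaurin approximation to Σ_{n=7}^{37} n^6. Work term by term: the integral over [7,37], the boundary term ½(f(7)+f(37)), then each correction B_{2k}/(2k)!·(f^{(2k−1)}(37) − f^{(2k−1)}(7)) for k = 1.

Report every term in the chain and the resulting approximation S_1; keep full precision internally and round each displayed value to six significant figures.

Integral: ∫_7^37 x^6 dx = 1.35616e+10.
½[f(7) + f(37)] = ½[117649 + 2.56573e+09] = 1.28292e+09.
Running total after boundary: 1.48445e+10.
k=1: B_{2}/(2)! × [f^{(1)}(37) − f^{(1)}(7)] = 1/12 × (4.16064e+08 − 100842) = 3.46636e+07.

S_1 ≈ 1.48792e+10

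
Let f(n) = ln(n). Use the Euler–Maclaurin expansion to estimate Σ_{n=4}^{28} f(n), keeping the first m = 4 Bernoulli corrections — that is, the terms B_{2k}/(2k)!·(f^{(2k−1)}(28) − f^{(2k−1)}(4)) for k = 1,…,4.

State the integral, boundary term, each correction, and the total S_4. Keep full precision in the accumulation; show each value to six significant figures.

The integral term ∫_4^28 ln(x) dx = 63.7565.
½[f(4) + f(28)] = ½[1.38629 + 3.33220] = 2.35925.
So far: 66.1158.
Correction k=1: B_{2}/2! · (f^{(1)}(28) − f^{(1)}(4)) = 1/12 · (0.0357143 − 0.250000) = -0.0178571.
Running total after k=1: 66.0979.
Correction k=2: B_{4}/4! · (f^{(3)}(28) − f^{(3)}(4)) = −1/720 · (9.11079e-05 − 0.0312500) = 4.32762e-05.
Running total after k=2: 66.0980.
Correction k=3: B_{6}/6! · (f^{(5)}(28) − f^{(5)}(4)) = 1/30240 · (1.39451e-06 − 0.0234375) = -7.75003e-07.
Running total after k=3: 66.0980.
Correction k=4: B_{8}/8! · (f^{(7)}(28) − f^{(7)}(4)) = −1/1209600 · (5.33613e-08 − 0.0439453) = 3.63304e-08.

S_4 ≈ 66.0980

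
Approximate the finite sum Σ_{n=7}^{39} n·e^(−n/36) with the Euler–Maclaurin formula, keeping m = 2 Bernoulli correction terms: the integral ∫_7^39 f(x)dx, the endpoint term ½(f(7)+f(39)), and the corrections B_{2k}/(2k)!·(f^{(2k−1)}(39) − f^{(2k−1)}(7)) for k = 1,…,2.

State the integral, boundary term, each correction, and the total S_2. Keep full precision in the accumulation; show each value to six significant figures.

S_2 ≈ 370.023

The integral term ∫_7^39 x·e^(−x/36) dx = 360.599.
Endpoint term: (f(7) + f(39))/2 = (5.76304 + 13.2002)/2 = 9.48160.
Integral + boundary = 370.081.
k=1: B_{2}/(2)! × [f^{(1)}(39) − f^{(1)}(7)] = 1/12 × (-0.0282055 − 0.663207) = -0.0576177.
Running total after k=1: 370.023.
k=2: B_{4}/(4)! × [f^{(3)}(39) − f^{(3)}(7)] = −1/720 × (0.000500560 − 0.00178225) = 1.78012e-06.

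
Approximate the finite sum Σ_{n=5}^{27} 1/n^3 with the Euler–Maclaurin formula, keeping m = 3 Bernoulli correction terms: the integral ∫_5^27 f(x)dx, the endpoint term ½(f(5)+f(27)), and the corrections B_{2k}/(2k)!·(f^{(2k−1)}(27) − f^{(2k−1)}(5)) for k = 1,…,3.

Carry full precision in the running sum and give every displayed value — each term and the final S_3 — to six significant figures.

S_3 ≈ 0.0237339

∫_5^27 1/x^3 dx evaluates to 0.0193141.
Boundary: ½(f(5) + f(27)) = ½(0.00800000 + 5.08053e-05) = 0.00402540.
Integral + boundary = 0.0233395.
k=1: B_{2}/(2)! × [f^{(1)}(27) − f^{(1)}(5)] = 1/12 × (-5.64503e-06 − (-0.00480000)) = 0.000399530.
After k=1: 0.0237391.
k=2: B_{4}/(4)! × [f^{(3)}(27) − f^{(3)}(5)] = −1/720 × (-1.54870e-07 − (-0.00384000)) = -5.33312e-06.
After k=2: 0.0237337.
k=3: B_{6}/(6)! × [f^{(5)}(27) − f^{(5)}(5)] = 1/30240 × (-8.92258e-09 − (-0.00645120)) = 2.13333e-07.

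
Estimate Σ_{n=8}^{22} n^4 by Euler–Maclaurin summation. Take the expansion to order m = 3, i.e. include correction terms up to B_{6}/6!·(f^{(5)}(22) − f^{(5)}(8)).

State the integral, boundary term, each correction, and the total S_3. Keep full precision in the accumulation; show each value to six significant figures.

The integral term ∫_8^22 x^4 dx = 1.02417e+06.
Endpoint term: (f(8) + f(22))/2 = (4096.00 + 234256)/2 = 119176.
So far: 1.14335e+06.
Correction k=1: B_{2}/2! · (f^{(1)}(22) − f^{(1)}(8)) = 1/12 · (42592.0 − 2048.00) = 3378.67.
After k=1: 1.14673e+06.
Correction k=2: B_{4}/4! · (f^{(3)}(22) − f^{(3)}(8)) = −1/720 · (528.000 − 192.000) = -0.466667.
After k=2: 1.14673e+06.
Correction k=3: B_{6}/6! · (f^{(5)}(22) − f^{(5)}(8)) = 1/30240 · (0.00000 − 0.00000) = 0.00000.

S_3 ≈ 1.14673e+06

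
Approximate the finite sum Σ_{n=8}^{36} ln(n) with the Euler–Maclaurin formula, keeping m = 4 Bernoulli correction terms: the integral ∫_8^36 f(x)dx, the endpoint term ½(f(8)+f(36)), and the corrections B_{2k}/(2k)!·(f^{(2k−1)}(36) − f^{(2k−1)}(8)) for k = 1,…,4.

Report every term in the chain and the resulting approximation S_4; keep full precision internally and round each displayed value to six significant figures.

The integral term ∫_8^36 ln(x) dx = 84.3711.
Endpoint term: (f(8) + f(36))/2 = (2.07944 + 3.58352)/2 = 2.83148.
Integral + boundary = 87.2026.
Correction k=1: B_{2}/2! · (f^{(1)}(36) − f^{(1)}(8)) = 1/12 · (0.0277778 − 0.125000) = -0.00810185.
Partial sum through k=1: 87.1945.
Correction k=2: B_{4}/4! · (f^{(3)}(36) − f^{(3)}(8)) = −1/720 · (4.28669e-05 − 0.00390625) = 5.36581e-06.
Partial sum through k=2: 87.1945.
Correction k=3: B_{6}/6! · (f^{(5)}(36) − f^{(5)}(8)) = 1/30240 · (3.96916e-07 − 0.000732422) = -2.42072e-08.
Partial sum through k=3: 87.1945.
Correction k=4: B_{8}/8! · (f^{(7)}(36) − f^{(7)}(8)) = −1/1209600 · (9.18787e-09 − 0.000343323) = 2.83824e-10.

S_4 ≈ 87.1945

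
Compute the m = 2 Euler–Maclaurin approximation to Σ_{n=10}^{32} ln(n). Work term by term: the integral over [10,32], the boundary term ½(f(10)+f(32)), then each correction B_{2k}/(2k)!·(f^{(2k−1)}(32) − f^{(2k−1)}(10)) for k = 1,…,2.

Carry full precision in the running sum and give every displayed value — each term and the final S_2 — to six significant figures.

∫_10^32 ln(x) dx evaluates to 65.8777.
½[f(10) + f(32)] = ½[2.30259 + 3.46574] = 2.88416.
Running total after boundary: 68.7619.
k=1: B_{2}/(2)! × [f^{(1)}(32) − f^{(1)}(10)] = 1/12 × (0.0312500 − 0.100000) = -0.00572917.
After k=1: 68.7561.
k=2: B_{4}/(4)! × [f^{(3)}(32) − f^{(3)}(10)] = −1/720 × (6.10352e-05 − 0.00200000) = 2.69301e-06.

S_2 ≈ 68.7561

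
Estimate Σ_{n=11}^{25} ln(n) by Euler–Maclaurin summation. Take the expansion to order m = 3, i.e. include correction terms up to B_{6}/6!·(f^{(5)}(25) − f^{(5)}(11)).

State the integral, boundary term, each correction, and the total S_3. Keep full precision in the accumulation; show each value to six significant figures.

Integral: ∫_11^25 ln(x) dx = 40.0950.
½[f(11) + f(25)] = ½[2.39790 + 3.21888] = 2.80839.
Running total after boundary: 42.9034.
Order-1 term: 1/12 · (0.0400000 − 0.0909091) = -0.00424242.
Running total after k=1: 42.8992.
Order-2 term: −1/720 · (0.000128000 − 0.00150263) = 1.90921e-06.
Running total after k=2: 42.8992.
Order-3 term: 1/30240 · (2.45760e-06 − 0.000149021) = -4.84668e-09.

S_3 ≈ 42.8992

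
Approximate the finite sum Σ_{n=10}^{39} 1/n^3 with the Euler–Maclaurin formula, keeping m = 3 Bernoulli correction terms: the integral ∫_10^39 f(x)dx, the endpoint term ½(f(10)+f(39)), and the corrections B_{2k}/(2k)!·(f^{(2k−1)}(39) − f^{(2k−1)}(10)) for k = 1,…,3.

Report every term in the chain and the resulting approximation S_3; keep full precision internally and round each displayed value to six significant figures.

S_3 ≈ 0.00520451

∫_10^39 1/x^3 dx evaluates to 0.00467127.
½[f(10) + f(39)] = ½[0.00100000 + 1.68580e-05] = 0.000508429.
Running total after boundary: 0.00517970.
Order-1 term: 1/12 · (-1.29677e-06 − (-0.000300000)) = 2.48919e-05.
Running total after k=1: 0.00520459.
Order-2 term: −1/720 · (-1.70515e-08 − (-6.00000e-05)) = -8.33097e-08.
Running total after k=2: 0.00520451.
Order-3 term: 1/30240 · (-4.70851e-10 − (-2.52000e-05)) = 8.33318e-10.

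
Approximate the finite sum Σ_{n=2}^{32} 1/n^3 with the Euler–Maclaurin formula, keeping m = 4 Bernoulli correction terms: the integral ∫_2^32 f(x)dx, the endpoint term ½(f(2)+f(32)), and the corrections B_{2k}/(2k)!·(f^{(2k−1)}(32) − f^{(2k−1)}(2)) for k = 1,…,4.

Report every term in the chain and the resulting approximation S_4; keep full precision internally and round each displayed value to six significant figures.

The integral term ∫_2^32 1/x^3 dx = 0.124512.
Endpoint term: (f(2) + f(32))/2 = (0.125000 + 3.05176e-05)/2 = 0.0625153.
Running total after boundary: 0.187027.
k=1: B_{2}/(2)! × [f^{(1)}(32) − f^{(1)}(2)] = 1/12 × (-2.86102e-06 − (-0.187500)) = 0.0156248.
After k=1: 0.202652.
k=2: B_{4}/(4)! × [f^{(3)}(32) − f^{(3)}(2)] = −1/720 × (-5.58794e-08 − (-0.937500)) = -0.00130208.
After k=2: 0.201350.
k=3: B_{6}/(6)! × [f^{(5)}(32) − f^{(5)}(2)] = 1/30240 × (-2.29193e-09 − (-9.84375)) = 0.000325521.
After k=3: 0.201675.
k=4: B_{8}/(8)! × [f^{(7)}(32) − f^{(7)}(2)] = −1/1209600 × (-1.61151e-10 − (-177.188)) = -0.000146484.

S_4 ≈ 0.201529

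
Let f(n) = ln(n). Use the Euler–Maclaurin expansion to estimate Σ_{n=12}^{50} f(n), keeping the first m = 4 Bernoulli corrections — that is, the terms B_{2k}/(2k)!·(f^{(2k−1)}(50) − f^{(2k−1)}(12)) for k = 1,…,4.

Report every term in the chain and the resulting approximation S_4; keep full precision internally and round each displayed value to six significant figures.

S_4 ≈ 130.975

The integral term ∫_12^50 ln(x) dx = 127.782.
Boundary: ½(f(12) + f(50)) = ½(2.48491 + 3.91202) = 3.19846.
Integral + boundary = 130.981.
Order-1 term: 1/12 · (0.0200000 − 0.0833333) = -0.00527778.
After k=1: 130.975.
Order-2 term: −1/720 · (1.60000e-05 − 0.00115741) = 1.58529e-06.
After k=2: 130.975.
Order-3 term: 1/30240 · (7.68000e-08 − 9.64506e-05) = -3.18696e-09.
After k=3: 130.975.
Order-4 term: −1/1209600 · (9.21600e-10 − 2.00939e-05) = 1.66112e-11.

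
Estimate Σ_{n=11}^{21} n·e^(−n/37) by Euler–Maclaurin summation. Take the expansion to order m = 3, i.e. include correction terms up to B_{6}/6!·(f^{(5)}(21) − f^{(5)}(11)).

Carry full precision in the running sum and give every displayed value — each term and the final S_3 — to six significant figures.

S_3 ≈ 112.696

∫_11^21 x·e^(−x/37) dx evaluates to 102.681.
Endpoint term: (f(11) + f(21))/2 = (8.17105 + 11.9050)/2 = 10.0380.
So far: 112.719.
Order-1 term: 1/12 · (0.245147 − 0.521984) = -0.0230697.
Running total after k=1: 112.696.
Order-2 term: −1/720 · (0.00100727 − 0.00146649) = 6.37811e-07.
Running total after k=2: 112.696.
Order-3 term: 1/30240 · (1.34074e-06 − 1.86391e-06) = -1.73008e-11.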